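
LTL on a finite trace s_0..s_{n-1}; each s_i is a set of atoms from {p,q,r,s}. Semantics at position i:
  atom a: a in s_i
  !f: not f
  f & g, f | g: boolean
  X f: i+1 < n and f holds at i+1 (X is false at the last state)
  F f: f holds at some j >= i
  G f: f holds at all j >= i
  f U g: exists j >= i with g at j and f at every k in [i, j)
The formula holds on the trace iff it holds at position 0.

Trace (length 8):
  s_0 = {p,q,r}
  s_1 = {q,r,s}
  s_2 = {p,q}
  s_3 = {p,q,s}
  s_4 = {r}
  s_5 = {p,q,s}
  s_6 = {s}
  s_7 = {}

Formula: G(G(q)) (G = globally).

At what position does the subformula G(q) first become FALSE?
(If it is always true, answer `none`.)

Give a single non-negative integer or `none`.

s_0={p,q,r}: G(q)=False q=True
s_1={q,r,s}: G(q)=False q=True
s_2={p,q}: G(q)=False q=True
s_3={p,q,s}: G(q)=False q=True
s_4={r}: G(q)=False q=False
s_5={p,q,s}: G(q)=False q=True
s_6={s}: G(q)=False q=False
s_7={}: G(q)=False q=False
G(G(q)) holds globally = False
First violation at position 0.

Answer: 0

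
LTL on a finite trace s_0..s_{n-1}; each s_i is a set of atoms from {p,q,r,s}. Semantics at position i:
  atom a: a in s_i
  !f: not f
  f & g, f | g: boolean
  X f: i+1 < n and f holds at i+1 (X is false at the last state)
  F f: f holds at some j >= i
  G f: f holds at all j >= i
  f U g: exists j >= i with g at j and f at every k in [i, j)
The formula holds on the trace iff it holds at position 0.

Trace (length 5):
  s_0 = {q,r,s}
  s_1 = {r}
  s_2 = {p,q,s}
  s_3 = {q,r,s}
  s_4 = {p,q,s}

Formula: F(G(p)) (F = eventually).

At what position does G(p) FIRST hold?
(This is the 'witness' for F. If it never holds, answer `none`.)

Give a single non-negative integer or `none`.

Answer: 4

Derivation:
s_0={q,r,s}: G(p)=False p=False
s_1={r}: G(p)=False p=False
s_2={p,q,s}: G(p)=False p=True
s_3={q,r,s}: G(p)=False p=False
s_4={p,q,s}: G(p)=True p=True
F(G(p)) holds; first witness at position 4.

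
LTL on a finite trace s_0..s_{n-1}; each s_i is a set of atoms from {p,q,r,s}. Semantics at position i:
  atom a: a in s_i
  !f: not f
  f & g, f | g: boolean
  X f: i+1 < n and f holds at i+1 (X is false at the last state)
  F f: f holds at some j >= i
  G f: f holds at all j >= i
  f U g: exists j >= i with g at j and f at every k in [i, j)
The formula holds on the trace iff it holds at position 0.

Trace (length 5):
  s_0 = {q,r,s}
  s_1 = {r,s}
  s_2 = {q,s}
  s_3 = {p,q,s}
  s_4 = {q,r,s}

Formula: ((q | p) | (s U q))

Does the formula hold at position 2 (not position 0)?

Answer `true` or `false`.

Answer: true

Derivation:
s_0={q,r,s}: ((q | p) | (s U q))=True (q | p)=True q=True p=False (s U q)=True s=True
s_1={r,s}: ((q | p) | (s U q))=True (q | p)=False q=False p=False (s U q)=True s=True
s_2={q,s}: ((q | p) | (s U q))=True (q | p)=True q=True p=False (s U q)=True s=True
s_3={p,q,s}: ((q | p) | (s U q))=True (q | p)=True q=True p=True (s U q)=True s=True
s_4={q,r,s}: ((q | p) | (s U q))=True (q | p)=True q=True p=False (s U q)=True s=True
Evaluating at position 2: result = True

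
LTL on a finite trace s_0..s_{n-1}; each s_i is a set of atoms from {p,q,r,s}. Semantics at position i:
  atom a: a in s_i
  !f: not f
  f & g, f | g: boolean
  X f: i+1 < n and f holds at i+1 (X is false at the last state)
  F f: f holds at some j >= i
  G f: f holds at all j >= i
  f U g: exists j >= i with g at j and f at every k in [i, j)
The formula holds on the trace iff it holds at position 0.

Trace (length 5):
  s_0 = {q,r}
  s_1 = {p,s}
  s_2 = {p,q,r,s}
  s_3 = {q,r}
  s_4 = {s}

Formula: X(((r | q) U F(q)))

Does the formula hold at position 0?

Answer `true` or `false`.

Answer: true

Derivation:
s_0={q,r}: X(((r | q) U F(q)))=True ((r | q) U F(q))=True (r | q)=True r=True q=True F(q)=True
s_1={p,s}: X(((r | q) U F(q)))=True ((r | q) U F(q))=True (r | q)=False r=False q=False F(q)=True
s_2={p,q,r,s}: X(((r | q) U F(q)))=True ((r | q) U F(q))=True (r | q)=True r=True q=True F(q)=True
s_3={q,r}: X(((r | q) U F(q)))=False ((r | q) U F(q))=True (r | q)=True r=True q=True F(q)=True
s_4={s}: X(((r | q) U F(q)))=False ((r | q) U F(q))=False (r | q)=False r=False q=False F(q)=False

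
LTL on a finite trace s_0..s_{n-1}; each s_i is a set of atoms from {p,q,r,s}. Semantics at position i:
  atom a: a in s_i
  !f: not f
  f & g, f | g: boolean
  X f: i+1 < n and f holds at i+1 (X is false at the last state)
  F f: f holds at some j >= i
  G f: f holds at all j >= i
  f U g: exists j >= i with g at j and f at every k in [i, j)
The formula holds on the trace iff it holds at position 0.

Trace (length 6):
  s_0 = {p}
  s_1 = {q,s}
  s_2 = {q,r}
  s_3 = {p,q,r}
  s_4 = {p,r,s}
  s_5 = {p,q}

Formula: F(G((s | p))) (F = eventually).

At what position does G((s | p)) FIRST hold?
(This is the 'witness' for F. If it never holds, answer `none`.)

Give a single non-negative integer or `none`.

s_0={p}: G((s | p))=False (s | p)=True s=False p=True
s_1={q,s}: G((s | p))=False (s | p)=True s=True p=False
s_2={q,r}: G((s | p))=False (s | p)=False s=False p=False
s_3={p,q,r}: G((s | p))=True (s | p)=True s=False p=True
s_4={p,r,s}: G((s | p))=True (s | p)=True s=True p=True
s_5={p,q}: G((s | p))=True (s | p)=True s=False p=True
F(G((s | p))) holds; first witness at position 3.

Answer: 3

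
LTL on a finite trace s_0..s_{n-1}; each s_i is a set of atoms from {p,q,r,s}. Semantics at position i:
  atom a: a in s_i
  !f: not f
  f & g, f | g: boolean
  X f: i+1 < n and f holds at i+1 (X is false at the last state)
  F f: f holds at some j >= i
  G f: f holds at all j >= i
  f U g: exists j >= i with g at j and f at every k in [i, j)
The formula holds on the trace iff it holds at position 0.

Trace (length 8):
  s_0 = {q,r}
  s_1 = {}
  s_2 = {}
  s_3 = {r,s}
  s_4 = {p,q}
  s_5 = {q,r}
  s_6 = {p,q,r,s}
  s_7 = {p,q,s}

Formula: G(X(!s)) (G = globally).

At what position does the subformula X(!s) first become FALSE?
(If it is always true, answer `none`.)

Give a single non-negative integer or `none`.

Answer: 2

Derivation:
s_0={q,r}: X(!s)=True !s=True s=False
s_1={}: X(!s)=True !s=True s=False
s_2={}: X(!s)=False !s=True s=False
s_3={r,s}: X(!s)=True !s=False s=True
s_4={p,q}: X(!s)=True !s=True s=False
s_5={q,r}: X(!s)=False !s=True s=False
s_6={p,q,r,s}: X(!s)=False !s=False s=True
s_7={p,q,s}: X(!s)=False !s=False s=True
G(X(!s)) holds globally = False
First violation at position 2.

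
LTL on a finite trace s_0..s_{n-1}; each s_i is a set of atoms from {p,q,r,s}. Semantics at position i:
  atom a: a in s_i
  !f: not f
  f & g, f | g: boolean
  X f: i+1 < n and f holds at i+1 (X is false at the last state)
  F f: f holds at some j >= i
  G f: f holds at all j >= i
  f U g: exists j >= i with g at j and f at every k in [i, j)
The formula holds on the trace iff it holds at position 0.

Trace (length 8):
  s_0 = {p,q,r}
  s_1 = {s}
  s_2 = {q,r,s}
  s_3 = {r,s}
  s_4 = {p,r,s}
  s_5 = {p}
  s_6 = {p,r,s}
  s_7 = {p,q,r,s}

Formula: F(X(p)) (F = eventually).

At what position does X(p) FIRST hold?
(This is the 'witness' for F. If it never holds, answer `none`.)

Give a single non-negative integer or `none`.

s_0={p,q,r}: X(p)=False p=True
s_1={s}: X(p)=False p=False
s_2={q,r,s}: X(p)=False p=False
s_3={r,s}: X(p)=True p=False
s_4={p,r,s}: X(p)=True p=True
s_5={p}: X(p)=True p=True
s_6={p,r,s}: X(p)=True p=True
s_7={p,q,r,s}: X(p)=False p=True
F(X(p)) holds; first witness at position 3.

Answer: 3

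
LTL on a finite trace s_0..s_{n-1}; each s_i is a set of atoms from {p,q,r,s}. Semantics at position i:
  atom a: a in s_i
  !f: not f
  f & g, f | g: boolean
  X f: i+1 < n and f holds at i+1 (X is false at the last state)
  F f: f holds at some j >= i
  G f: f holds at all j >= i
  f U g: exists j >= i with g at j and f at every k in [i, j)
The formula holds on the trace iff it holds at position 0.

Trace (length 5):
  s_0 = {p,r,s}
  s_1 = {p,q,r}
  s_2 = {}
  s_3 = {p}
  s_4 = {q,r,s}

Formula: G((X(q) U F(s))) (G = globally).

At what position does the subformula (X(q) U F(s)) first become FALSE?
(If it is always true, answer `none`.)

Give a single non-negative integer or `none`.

s_0={p,r,s}: (X(q) U F(s))=True X(q)=True q=False F(s)=True s=True
s_1={p,q,r}: (X(q) U F(s))=True X(q)=False q=True F(s)=True s=False
s_2={}: (X(q) U F(s))=True X(q)=False q=False F(s)=True s=False
s_3={p}: (X(q) U F(s))=True X(q)=True q=False F(s)=True s=False
s_4={q,r,s}: (X(q) U F(s))=True X(q)=False q=True F(s)=True s=True
G((X(q) U F(s))) holds globally = True
No violation — formula holds at every position.

Answer: none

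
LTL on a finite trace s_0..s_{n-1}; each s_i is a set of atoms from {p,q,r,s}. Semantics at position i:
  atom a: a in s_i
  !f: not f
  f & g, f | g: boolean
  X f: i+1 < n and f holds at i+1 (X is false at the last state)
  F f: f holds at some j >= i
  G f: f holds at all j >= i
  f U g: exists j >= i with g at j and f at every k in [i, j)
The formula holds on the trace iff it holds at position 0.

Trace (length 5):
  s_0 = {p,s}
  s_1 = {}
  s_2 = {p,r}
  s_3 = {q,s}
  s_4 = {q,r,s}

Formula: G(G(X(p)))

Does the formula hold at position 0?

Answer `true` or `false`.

Answer: false

Derivation:
s_0={p,s}: G(G(X(p)))=False G(X(p))=False X(p)=False p=True
s_1={}: G(G(X(p)))=False G(X(p))=False X(p)=True p=False
s_2={p,r}: G(G(X(p)))=False G(X(p))=False X(p)=False p=True
s_3={q,s}: G(G(X(p)))=False G(X(p))=False X(p)=False p=False
s_4={q,r,s}: G(G(X(p)))=False G(X(p))=False X(p)=False p=False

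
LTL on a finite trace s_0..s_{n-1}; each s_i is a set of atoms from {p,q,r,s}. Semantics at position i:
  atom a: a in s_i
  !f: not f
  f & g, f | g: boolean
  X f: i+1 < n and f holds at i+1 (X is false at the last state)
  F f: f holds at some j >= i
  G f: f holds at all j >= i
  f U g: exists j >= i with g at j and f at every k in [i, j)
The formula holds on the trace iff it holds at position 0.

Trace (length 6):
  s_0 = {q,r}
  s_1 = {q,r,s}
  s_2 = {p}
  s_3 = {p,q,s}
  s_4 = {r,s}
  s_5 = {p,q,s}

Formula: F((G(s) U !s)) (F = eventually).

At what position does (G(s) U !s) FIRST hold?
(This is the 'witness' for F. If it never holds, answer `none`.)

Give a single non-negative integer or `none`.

Answer: 0

Derivation:
s_0={q,r}: (G(s) U !s)=True G(s)=False s=False !s=True
s_1={q,r,s}: (G(s) U !s)=False G(s)=False s=True !s=False
s_2={p}: (G(s) U !s)=True G(s)=False s=False !s=True
s_3={p,q,s}: (G(s) U !s)=False G(s)=True s=True !s=False
s_4={r,s}: (G(s) U !s)=False G(s)=True s=True !s=False
s_5={p,q,s}: (G(s) U !s)=False G(s)=True s=True !s=False
F((G(s) U !s)) holds; first witness at position 0.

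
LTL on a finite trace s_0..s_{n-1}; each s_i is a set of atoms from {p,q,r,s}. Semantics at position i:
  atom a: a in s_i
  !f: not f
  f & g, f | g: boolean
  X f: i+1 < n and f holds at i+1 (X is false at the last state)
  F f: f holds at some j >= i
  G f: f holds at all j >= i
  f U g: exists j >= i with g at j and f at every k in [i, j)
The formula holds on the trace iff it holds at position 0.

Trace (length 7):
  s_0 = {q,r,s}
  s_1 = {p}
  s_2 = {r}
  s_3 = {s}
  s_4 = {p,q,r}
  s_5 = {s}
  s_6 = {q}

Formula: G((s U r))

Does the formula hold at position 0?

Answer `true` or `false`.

Answer: false

Derivation:
s_0={q,r,s}: G((s U r))=False (s U r)=True s=True r=True
s_1={p}: G((s U r))=False (s U r)=False s=False r=False
s_2={r}: G((s U r))=False (s U r)=True s=False r=True
s_3={s}: G((s U r))=False (s U r)=True s=True r=False
s_4={p,q,r}: G((s U r))=False (s U r)=True s=False r=True
s_5={s}: G((s U r))=False (s U r)=False s=True r=False
s_6={q}: G((s U r))=False (s U r)=False s=False r=False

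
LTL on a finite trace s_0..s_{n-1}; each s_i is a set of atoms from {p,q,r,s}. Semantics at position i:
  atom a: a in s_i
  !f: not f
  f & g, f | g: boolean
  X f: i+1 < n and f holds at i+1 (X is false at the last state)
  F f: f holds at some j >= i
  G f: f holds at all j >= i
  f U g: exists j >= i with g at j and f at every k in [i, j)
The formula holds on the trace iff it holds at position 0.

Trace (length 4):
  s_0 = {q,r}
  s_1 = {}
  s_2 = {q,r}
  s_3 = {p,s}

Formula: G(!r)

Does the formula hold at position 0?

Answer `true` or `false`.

s_0={q,r}: G(!r)=False !r=False r=True
s_1={}: G(!r)=False !r=True r=False
s_2={q,r}: G(!r)=False !r=False r=True
s_3={p,s}: G(!r)=True !r=True r=False

Answer: false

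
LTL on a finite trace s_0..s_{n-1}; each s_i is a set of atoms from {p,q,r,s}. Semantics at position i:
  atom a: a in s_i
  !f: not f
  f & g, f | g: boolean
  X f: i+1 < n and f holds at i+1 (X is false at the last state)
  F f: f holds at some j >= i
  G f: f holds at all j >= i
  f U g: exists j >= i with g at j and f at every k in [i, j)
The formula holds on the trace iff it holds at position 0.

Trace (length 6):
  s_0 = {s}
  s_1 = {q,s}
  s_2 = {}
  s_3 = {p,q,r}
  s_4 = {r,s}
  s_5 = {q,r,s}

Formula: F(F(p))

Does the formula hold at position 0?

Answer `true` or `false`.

s_0={s}: F(F(p))=True F(p)=True p=False
s_1={q,s}: F(F(p))=True F(p)=True p=False
s_2={}: F(F(p))=True F(p)=True p=False
s_3={p,q,r}: F(F(p))=True F(p)=True p=True
s_4={r,s}: F(F(p))=False F(p)=False p=False
s_5={q,r,s}: F(F(p))=False F(p)=False p=False

Answer: true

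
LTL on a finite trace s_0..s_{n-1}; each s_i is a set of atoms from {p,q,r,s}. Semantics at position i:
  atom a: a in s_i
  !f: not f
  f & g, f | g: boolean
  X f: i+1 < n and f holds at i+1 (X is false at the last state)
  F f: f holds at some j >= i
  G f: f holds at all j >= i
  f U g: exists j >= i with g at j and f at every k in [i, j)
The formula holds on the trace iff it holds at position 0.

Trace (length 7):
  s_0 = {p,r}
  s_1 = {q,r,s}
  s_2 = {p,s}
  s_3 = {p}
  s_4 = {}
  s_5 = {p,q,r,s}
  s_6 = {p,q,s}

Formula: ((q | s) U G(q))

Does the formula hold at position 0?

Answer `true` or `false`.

s_0={p,r}: ((q | s) U G(q))=False (q | s)=False q=False s=False G(q)=False
s_1={q,r,s}: ((q | s) U G(q))=False (q | s)=True q=True s=True G(q)=False
s_2={p,s}: ((q | s) U G(q))=False (q | s)=True q=False s=True G(q)=False
s_3={p}: ((q | s) U G(q))=False (q | s)=False q=False s=False G(q)=False
s_4={}: ((q | s) U G(q))=False (q | s)=False q=False s=False G(q)=False
s_5={p,q,r,s}: ((q | s) U G(q))=True (q | s)=True q=True s=True G(q)=True
s_6={p,q,s}: ((q | s) U G(q))=True (q | s)=True q=True s=True G(q)=True

Answer: false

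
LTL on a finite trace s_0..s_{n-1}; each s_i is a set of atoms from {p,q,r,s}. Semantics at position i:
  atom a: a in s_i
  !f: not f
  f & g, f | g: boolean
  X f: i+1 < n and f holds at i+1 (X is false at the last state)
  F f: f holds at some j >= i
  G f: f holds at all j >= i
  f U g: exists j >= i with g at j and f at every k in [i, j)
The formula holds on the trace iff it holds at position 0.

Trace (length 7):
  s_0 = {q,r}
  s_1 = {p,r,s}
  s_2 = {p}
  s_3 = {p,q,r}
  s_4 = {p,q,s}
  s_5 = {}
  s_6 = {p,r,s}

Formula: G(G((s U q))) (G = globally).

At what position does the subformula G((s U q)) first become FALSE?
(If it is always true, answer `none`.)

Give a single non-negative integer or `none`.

s_0={q,r}: G((s U q))=False (s U q)=True s=False q=True
s_1={p,r,s}: G((s U q))=False (s U q)=False s=True q=False
s_2={p}: G((s U q))=False (s U q)=False s=False q=False
s_3={p,q,r}: G((s U q))=False (s U q)=True s=False q=True
s_4={p,q,s}: G((s U q))=False (s U q)=True s=True q=True
s_5={}: G((s U q))=False (s U q)=False s=False q=False
s_6={p,r,s}: G((s U q))=False (s U q)=False s=True q=False
G(G((s U q))) holds globally = False
First violation at position 0.

Answer: 0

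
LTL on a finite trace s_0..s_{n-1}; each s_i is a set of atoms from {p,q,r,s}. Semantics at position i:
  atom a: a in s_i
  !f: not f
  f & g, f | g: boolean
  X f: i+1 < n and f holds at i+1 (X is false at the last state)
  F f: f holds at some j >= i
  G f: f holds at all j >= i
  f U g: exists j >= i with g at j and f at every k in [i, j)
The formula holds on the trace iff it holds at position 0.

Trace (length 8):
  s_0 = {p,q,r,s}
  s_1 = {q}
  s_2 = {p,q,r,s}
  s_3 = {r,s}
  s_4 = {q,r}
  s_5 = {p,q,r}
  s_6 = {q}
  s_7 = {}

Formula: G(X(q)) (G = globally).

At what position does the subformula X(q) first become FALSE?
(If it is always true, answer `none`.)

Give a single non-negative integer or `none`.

s_0={p,q,r,s}: X(q)=True q=True
s_1={q}: X(q)=True q=True
s_2={p,q,r,s}: X(q)=False q=True
s_3={r,s}: X(q)=True q=False
s_4={q,r}: X(q)=True q=True
s_5={p,q,r}: X(q)=True q=True
s_6={q}: X(q)=False q=True
s_7={}: X(q)=False q=False
G(X(q)) holds globally = False
First violation at position 2.

Answer: 2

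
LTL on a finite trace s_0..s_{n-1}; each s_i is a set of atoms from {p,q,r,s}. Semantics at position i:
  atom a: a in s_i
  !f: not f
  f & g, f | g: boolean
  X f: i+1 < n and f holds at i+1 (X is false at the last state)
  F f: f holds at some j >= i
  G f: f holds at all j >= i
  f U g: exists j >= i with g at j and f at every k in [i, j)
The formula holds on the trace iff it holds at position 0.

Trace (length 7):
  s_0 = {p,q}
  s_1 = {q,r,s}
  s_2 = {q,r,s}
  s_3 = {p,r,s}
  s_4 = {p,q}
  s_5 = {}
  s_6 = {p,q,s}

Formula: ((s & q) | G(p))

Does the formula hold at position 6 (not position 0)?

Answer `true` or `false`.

s_0={p,q}: ((s & q) | G(p))=False (s & q)=False s=False q=True G(p)=False p=True
s_1={q,r,s}: ((s & q) | G(p))=True (s & q)=True s=True q=True G(p)=False p=False
s_2={q,r,s}: ((s & q) | G(p))=True (s & q)=True s=True q=True G(p)=False p=False
s_3={p,r,s}: ((s & q) | G(p))=False (s & q)=False s=True q=False G(p)=False p=True
s_4={p,q}: ((s & q) | G(p))=False (s & q)=False s=False q=True G(p)=False p=True
s_5={}: ((s & q) | G(p))=False (s & q)=False s=False q=False G(p)=False p=False
s_6={p,q,s}: ((s & q) | G(p))=True (s & q)=True s=True q=True G(p)=True p=True
Evaluating at position 6: result = True

Answer: true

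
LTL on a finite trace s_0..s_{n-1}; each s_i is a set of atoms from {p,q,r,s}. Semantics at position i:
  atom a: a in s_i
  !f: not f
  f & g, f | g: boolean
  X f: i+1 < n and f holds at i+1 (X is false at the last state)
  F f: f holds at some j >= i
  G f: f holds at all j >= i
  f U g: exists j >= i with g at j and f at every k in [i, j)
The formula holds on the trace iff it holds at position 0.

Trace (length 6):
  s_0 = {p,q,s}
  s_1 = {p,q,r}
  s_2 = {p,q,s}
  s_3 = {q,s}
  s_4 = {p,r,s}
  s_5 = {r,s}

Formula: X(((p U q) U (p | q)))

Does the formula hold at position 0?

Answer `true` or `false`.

s_0={p,q,s}: X(((p U q) U (p | q)))=True ((p U q) U (p | q))=True (p U q)=True p=True q=True (p | q)=True
s_1={p,q,r}: X(((p U q) U (p | q)))=True ((p U q) U (p | q))=True (p U q)=True p=True q=True (p | q)=True
s_2={p,q,s}: X(((p U q) U (p | q)))=True ((p U q) U (p | q))=True (p U q)=True p=True q=True (p | q)=True
s_3={q,s}: X(((p U q) U (p | q)))=True ((p U q) U (p | q))=True (p U q)=True p=False q=True (p | q)=True
s_4={p,r,s}: X(((p U q) U (p | q)))=False ((p U q) U (p | q))=True (p U q)=False p=True q=False (p | q)=True
s_5={r,s}: X(((p U q) U (p | q)))=False ((p U q) U (p | q))=False (p U q)=False p=False q=False (p | q)=False

Answer: true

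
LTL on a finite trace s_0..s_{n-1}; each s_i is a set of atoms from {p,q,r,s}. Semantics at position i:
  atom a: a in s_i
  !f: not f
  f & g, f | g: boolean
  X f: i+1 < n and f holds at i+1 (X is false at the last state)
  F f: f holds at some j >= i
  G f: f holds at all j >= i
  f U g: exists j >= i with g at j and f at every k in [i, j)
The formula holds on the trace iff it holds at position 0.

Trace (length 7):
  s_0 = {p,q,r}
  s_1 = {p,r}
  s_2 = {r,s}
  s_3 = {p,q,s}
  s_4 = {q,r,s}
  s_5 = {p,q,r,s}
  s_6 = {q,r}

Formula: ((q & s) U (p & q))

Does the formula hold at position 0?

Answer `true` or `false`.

s_0={p,q,r}: ((q & s) U (p & q))=True (q & s)=False q=True s=False (p & q)=True p=True
s_1={p,r}: ((q & s) U (p & q))=False (q & s)=False q=False s=False (p & q)=False p=True
s_2={r,s}: ((q & s) U (p & q))=False (q & s)=False q=False s=True (p & q)=False p=False
s_3={p,q,s}: ((q & s) U (p & q))=True (q & s)=True q=True s=True (p & q)=True p=True
s_4={q,r,s}: ((q & s) U (p & q))=True (q & s)=True q=True s=True (p & q)=False p=False
s_5={p,q,r,s}: ((q & s) U (p & q))=True (q & s)=True q=True s=True (p & q)=True p=True
s_6={q,r}: ((q & s) U (p & q))=False (q & s)=False q=True s=False (p & q)=False p=False

Answer: true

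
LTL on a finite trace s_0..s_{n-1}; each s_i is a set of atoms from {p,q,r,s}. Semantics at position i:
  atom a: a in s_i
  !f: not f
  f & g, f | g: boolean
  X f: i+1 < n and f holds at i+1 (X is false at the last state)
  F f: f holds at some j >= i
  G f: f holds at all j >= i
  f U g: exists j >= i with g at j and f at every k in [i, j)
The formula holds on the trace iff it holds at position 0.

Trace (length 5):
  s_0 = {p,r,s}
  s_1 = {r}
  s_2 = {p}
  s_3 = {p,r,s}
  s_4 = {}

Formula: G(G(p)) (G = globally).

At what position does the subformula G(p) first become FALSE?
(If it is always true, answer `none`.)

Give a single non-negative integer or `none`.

Answer: 0

Derivation:
s_0={p,r,s}: G(p)=False p=True
s_1={r}: G(p)=False p=False
s_2={p}: G(p)=False p=True
s_3={p,r,s}: G(p)=False p=True
s_4={}: G(p)=False p=False
G(G(p)) holds globally = False
First violation at position 0.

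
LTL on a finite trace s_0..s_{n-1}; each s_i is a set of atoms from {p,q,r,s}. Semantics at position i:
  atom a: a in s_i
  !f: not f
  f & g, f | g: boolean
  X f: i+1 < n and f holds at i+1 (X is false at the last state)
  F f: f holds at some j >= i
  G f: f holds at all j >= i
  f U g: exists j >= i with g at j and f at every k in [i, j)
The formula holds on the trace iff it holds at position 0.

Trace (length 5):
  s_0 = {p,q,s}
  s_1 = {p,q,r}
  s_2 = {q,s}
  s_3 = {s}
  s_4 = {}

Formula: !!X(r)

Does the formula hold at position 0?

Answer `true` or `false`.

Answer: true

Derivation:
s_0={p,q,s}: !!X(r)=True !X(r)=False X(r)=True r=False
s_1={p,q,r}: !!X(r)=False !X(r)=True X(r)=False r=True
s_2={q,s}: !!X(r)=False !X(r)=True X(r)=False r=False
s_3={s}: !!X(r)=False !X(r)=True X(r)=False r=False
s_4={}: !!X(r)=False !X(r)=True X(r)=False r=False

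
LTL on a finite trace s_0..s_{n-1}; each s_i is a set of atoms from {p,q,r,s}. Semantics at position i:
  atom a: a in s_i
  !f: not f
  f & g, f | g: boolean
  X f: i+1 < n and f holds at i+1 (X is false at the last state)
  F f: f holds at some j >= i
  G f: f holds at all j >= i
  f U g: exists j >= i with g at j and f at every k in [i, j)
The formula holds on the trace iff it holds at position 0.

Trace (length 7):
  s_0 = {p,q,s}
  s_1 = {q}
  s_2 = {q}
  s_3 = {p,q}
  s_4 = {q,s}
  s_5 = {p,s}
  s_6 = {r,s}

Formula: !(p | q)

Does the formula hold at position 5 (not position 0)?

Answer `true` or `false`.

Answer: false

Derivation:
s_0={p,q,s}: !(p | q)=False (p | q)=True p=True q=True
s_1={q}: !(p | q)=False (p | q)=True p=False q=True
s_2={q}: !(p | q)=False (p | q)=True p=False q=True
s_3={p,q}: !(p | q)=False (p | q)=True p=True q=True
s_4={q,s}: !(p | q)=False (p | q)=True p=False q=True
s_5={p,s}: !(p | q)=False (p | q)=True p=True q=False
s_6={r,s}: !(p | q)=True (p | q)=False p=False q=False
Evaluating at position 5: result = False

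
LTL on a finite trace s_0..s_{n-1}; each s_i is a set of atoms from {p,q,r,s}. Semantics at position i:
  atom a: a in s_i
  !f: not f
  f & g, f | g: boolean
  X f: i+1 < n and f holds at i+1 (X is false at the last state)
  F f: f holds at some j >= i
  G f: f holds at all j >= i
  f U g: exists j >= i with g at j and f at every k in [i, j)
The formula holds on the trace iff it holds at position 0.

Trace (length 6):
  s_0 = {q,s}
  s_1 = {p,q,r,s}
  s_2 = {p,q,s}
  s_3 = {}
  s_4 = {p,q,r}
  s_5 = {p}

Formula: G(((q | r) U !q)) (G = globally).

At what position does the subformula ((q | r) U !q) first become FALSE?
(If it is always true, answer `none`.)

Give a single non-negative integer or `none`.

Answer: none

Derivation:
s_0={q,s}: ((q | r) U !q)=True (q | r)=True q=True r=False !q=False
s_1={p,q,r,s}: ((q | r) U !q)=True (q | r)=True q=True r=True !q=False
s_2={p,q,s}: ((q | r) U !q)=True (q | r)=True q=True r=False !q=False
s_3={}: ((q | r) U !q)=True (q | r)=False q=False r=False !q=True
s_4={p,q,r}: ((q | r) U !q)=True (q | r)=True q=True r=True !q=False
s_5={p}: ((q | r) U !q)=True (q | r)=False q=False r=False !q=True
G(((q | r) U !q)) holds globally = True
No violation — formula holds at every position.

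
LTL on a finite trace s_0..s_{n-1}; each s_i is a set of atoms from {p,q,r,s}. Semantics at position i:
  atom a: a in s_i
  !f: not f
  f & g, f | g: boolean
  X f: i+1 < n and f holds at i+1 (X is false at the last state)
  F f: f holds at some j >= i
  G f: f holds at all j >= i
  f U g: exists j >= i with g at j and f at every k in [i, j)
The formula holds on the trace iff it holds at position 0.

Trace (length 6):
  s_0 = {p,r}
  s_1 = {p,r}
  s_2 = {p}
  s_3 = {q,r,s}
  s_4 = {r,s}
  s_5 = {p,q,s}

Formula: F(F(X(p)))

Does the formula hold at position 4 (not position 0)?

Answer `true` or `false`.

s_0={p,r}: F(F(X(p)))=True F(X(p))=True X(p)=True p=True
s_1={p,r}: F(F(X(p)))=True F(X(p))=True X(p)=True p=True
s_2={p}: F(F(X(p)))=True F(X(p))=True X(p)=False p=True
s_3={q,r,s}: F(F(X(p)))=True F(X(p))=True X(p)=False p=False
s_4={r,s}: F(F(X(p)))=True F(X(p))=True X(p)=True p=False
s_5={p,q,s}: F(F(X(p)))=False F(X(p))=False X(p)=False p=True
Evaluating at position 4: result = True

Answer: true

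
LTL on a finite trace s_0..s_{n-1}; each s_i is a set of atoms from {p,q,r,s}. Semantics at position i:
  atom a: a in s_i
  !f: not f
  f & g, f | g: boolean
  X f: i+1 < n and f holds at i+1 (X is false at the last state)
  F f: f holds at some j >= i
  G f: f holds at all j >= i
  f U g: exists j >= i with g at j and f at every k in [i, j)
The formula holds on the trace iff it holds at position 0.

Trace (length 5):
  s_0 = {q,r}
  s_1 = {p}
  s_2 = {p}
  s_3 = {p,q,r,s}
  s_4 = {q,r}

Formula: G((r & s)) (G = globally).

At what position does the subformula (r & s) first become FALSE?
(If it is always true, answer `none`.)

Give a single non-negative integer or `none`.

s_0={q,r}: (r & s)=False r=True s=False
s_1={p}: (r & s)=False r=False s=False
s_2={p}: (r & s)=False r=False s=False
s_3={p,q,r,s}: (r & s)=True r=True s=True
s_4={q,r}: (r & s)=False r=True s=False
G((r & s)) holds globally = False
First violation at position 0.

Answer: 0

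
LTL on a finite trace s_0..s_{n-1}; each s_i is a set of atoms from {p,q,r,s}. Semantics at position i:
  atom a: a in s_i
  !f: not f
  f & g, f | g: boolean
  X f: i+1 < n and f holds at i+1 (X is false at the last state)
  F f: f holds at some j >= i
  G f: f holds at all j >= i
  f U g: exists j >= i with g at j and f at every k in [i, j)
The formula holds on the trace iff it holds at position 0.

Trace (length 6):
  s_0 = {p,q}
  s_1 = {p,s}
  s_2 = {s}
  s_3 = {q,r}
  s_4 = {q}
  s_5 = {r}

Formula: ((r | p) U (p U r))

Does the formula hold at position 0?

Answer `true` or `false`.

s_0={p,q}: ((r | p) U (p U r))=False (r | p)=True r=False p=True (p U r)=False
s_1={p,s}: ((r | p) U (p U r))=False (r | p)=True r=False p=True (p U r)=False
s_2={s}: ((r | p) U (p U r))=False (r | p)=False r=False p=False (p U r)=False
s_3={q,r}: ((r | p) U (p U r))=True (r | p)=True r=True p=False (p U r)=True
s_4={q}: ((r | p) U (p U r))=False (r | p)=False r=False p=False (p U r)=False
s_5={r}: ((r | p) U (p U r))=True (r | p)=True r=True p=False (p U r)=True

Answer: false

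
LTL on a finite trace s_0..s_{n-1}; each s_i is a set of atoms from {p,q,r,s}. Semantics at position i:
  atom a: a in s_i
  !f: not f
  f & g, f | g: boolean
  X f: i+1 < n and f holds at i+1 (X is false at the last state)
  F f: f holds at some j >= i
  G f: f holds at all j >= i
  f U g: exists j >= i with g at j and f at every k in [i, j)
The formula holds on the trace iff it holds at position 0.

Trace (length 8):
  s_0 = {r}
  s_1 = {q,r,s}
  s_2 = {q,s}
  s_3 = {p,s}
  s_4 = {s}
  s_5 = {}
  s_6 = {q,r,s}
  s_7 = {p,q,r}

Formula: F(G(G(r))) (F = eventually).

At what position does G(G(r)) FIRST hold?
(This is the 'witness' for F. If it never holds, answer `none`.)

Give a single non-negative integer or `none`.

Answer: 6

Derivation:
s_0={r}: G(G(r))=False G(r)=False r=True
s_1={q,r,s}: G(G(r))=False G(r)=False r=True
s_2={q,s}: G(G(r))=False G(r)=False r=False
s_3={p,s}: G(G(r))=False G(r)=False r=False
s_4={s}: G(G(r))=False G(r)=False r=False
s_5={}: G(G(r))=False G(r)=False r=False
s_6={q,r,s}: G(G(r))=True G(r)=True r=True
s_7={p,q,r}: G(G(r))=True G(r)=True r=True
F(G(G(r))) holds; first witness at position 6.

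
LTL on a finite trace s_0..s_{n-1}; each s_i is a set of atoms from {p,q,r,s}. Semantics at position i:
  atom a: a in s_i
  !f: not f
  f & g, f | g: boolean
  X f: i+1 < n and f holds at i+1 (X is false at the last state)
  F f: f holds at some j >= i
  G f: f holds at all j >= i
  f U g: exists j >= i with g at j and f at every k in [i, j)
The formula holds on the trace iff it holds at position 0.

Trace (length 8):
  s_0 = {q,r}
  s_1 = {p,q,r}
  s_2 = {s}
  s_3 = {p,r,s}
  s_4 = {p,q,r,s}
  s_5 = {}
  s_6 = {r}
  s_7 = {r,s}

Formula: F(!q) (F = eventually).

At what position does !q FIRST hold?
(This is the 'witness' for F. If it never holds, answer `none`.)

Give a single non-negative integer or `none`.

Answer: 2

Derivation:
s_0={q,r}: !q=False q=True
s_1={p,q,r}: !q=False q=True
s_2={s}: !q=True q=False
s_3={p,r,s}: !q=True q=False
s_4={p,q,r,s}: !q=False q=True
s_5={}: !q=True q=False
s_6={r}: !q=True q=False
s_7={r,s}: !q=True q=False
F(!q) holds; first witness at position 2.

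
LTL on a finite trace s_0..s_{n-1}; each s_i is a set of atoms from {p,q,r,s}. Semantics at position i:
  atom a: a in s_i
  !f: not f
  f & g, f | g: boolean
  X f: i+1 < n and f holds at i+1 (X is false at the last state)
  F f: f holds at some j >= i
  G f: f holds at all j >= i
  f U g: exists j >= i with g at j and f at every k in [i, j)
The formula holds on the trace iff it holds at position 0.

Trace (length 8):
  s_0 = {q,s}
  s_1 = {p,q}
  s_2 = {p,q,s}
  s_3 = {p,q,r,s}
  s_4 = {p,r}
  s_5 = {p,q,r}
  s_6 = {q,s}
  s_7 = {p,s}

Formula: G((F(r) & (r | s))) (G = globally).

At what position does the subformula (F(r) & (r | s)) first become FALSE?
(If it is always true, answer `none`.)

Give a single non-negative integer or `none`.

Answer: 1

Derivation:
s_0={q,s}: (F(r) & (r | s))=True F(r)=True r=False (r | s)=True s=True
s_1={p,q}: (F(r) & (r | s))=False F(r)=True r=False (r | s)=False s=False
s_2={p,q,s}: (F(r) & (r | s))=True F(r)=True r=False (r | s)=True s=True
s_3={p,q,r,s}: (F(r) & (r | s))=True F(r)=True r=True (r | s)=True s=True
s_4={p,r}: (F(r) & (r | s))=True F(r)=True r=True (r | s)=True s=False
s_5={p,q,r}: (F(r) & (r | s))=True F(r)=True r=True (r | s)=True s=False
s_6={q,s}: (F(r) & (r | s))=False F(r)=False r=False (r | s)=True s=True
s_7={p,s}: (F(r) & (r | s))=False F(r)=False r=False (r | s)=True s=True
G((F(r) & (r | s))) holds globally = False
First violation at position 1.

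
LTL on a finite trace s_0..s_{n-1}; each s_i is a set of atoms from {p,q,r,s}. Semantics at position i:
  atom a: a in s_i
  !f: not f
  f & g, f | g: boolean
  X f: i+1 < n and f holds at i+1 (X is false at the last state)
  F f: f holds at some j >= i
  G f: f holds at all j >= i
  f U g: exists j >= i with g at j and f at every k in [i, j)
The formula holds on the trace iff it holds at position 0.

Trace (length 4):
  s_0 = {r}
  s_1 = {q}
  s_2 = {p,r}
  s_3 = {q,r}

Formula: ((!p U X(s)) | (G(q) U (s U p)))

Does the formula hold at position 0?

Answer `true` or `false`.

s_0={r}: ((!p U X(s)) | (G(q) U (s U p)))=False (!p U X(s))=False !p=True p=False X(s)=False s=False (G(q) U (s U p))=False G(q)=False q=False (s U p)=False
s_1={q}: ((!p U X(s)) | (G(q) U (s U p)))=False (!p U X(s))=False !p=True p=False X(s)=False s=False (G(q) U (s U p))=False G(q)=False q=True (s U p)=False
s_2={p,r}: ((!p U X(s)) | (G(q) U (s U p)))=True (!p U X(s))=False !p=False p=True X(s)=False s=False (G(q) U (s U p))=True G(q)=False q=False (s U p)=True
s_3={q,r}: ((!p U X(s)) | (G(q) U (s U p)))=False (!p U X(s))=False !p=True p=False X(s)=False s=False (G(q) U (s U p))=False G(q)=True q=True (s U p)=False

Answer: false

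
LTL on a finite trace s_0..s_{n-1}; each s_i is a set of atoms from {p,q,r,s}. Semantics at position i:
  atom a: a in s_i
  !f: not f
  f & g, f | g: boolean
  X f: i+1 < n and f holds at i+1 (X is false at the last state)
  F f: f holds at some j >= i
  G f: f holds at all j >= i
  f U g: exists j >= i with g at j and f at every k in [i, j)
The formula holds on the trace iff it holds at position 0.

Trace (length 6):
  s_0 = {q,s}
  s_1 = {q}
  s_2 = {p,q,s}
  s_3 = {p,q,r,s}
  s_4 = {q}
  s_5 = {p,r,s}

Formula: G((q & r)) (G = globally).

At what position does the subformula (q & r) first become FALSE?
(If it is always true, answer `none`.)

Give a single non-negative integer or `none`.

Answer: 0

Derivation:
s_0={q,s}: (q & r)=False q=True r=False
s_1={q}: (q & r)=False q=True r=False
s_2={p,q,s}: (q & r)=False q=True r=False
s_3={p,q,r,s}: (q & r)=True q=True r=True
s_4={q}: (q & r)=False q=True r=False
s_5={p,r,s}: (q & r)=False q=False r=True
G((q & r)) holds globally = False
First violation at position 0.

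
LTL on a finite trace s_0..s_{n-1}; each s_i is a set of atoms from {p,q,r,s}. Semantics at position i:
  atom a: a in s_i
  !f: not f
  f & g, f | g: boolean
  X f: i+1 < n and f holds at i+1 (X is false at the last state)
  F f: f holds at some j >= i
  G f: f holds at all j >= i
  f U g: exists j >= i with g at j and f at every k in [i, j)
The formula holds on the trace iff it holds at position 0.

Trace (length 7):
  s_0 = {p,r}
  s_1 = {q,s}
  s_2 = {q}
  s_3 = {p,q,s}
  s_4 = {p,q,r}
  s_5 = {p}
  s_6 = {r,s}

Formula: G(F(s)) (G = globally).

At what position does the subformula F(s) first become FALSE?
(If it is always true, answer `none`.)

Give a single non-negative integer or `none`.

Answer: none

Derivation:
s_0={p,r}: F(s)=True s=False
s_1={q,s}: F(s)=True s=True
s_2={q}: F(s)=True s=False
s_3={p,q,s}: F(s)=True s=True
s_4={p,q,r}: F(s)=True s=False
s_5={p}: F(s)=True s=False
s_6={r,s}: F(s)=True s=True
G(F(s)) holds globally = True
No violation — formula holds at every position.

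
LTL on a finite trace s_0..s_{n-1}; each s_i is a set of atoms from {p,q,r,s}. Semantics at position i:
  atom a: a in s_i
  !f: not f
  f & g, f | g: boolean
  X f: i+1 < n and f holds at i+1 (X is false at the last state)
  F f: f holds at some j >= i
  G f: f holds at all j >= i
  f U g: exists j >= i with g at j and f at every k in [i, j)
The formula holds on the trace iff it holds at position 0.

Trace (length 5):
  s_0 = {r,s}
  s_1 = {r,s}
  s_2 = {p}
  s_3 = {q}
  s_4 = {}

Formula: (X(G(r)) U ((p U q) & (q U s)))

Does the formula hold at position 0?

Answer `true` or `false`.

s_0={r,s}: (X(G(r)) U ((p U q) & (q U s)))=False X(G(r))=False G(r)=False r=True ((p U q) & (q U s))=False (p U q)=False p=False q=False (q U s)=True s=True
s_1={r,s}: (X(G(r)) U ((p U q) & (q U s)))=False X(G(r))=False G(r)=False r=True ((p U q) & (q U s))=False (p U q)=False p=False q=False (q U s)=True s=True
s_2={p}: (X(G(r)) U ((p U q) & (q U s)))=False X(G(r))=False G(r)=False r=False ((p U q) & (q U s))=False (p U q)=True p=True q=False (q U s)=False s=False
s_3={q}: (X(G(r)) U ((p U q) & (q U s)))=False X(G(r))=False G(r)=False r=False ((p U q) & (q U s))=False (p U q)=True p=False q=True (q U s)=False s=False
s_4={}: (X(G(r)) U ((p U q) & (q U s)))=False X(G(r))=False G(r)=False r=False ((p U q) & (q U s))=False (p U q)=False p=False q=False (q U s)=False s=False

Answer: false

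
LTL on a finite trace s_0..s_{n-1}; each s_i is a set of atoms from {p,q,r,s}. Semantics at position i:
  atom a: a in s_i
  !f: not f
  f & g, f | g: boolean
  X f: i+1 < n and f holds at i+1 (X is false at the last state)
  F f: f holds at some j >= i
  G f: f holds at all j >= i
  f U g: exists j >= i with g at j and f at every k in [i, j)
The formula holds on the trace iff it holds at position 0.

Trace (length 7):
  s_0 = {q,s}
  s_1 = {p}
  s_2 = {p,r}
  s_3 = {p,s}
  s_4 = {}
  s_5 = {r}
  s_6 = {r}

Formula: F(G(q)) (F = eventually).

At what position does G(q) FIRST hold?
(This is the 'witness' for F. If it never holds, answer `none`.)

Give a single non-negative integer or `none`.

s_0={q,s}: G(q)=False q=True
s_1={p}: G(q)=False q=False
s_2={p,r}: G(q)=False q=False
s_3={p,s}: G(q)=False q=False
s_4={}: G(q)=False q=False
s_5={r}: G(q)=False q=False
s_6={r}: G(q)=False q=False
F(G(q)) does not hold (no witness exists).

Answer: none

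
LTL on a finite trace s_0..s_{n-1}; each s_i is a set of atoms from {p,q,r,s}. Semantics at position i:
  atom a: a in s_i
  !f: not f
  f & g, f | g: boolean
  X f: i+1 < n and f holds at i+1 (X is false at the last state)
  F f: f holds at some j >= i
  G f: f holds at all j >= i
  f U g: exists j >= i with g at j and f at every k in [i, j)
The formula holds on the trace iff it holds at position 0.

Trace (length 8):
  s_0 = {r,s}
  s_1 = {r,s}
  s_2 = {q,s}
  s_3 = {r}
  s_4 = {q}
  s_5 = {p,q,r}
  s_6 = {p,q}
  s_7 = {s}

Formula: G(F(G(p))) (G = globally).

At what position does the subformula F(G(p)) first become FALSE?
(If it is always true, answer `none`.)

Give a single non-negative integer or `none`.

s_0={r,s}: F(G(p))=False G(p)=False p=False
s_1={r,s}: F(G(p))=False G(p)=False p=False
s_2={q,s}: F(G(p))=False G(p)=False p=False
s_3={r}: F(G(p))=False G(p)=False p=False
s_4={q}: F(G(p))=False G(p)=False p=False
s_5={p,q,r}: F(G(p))=False G(p)=False p=True
s_6={p,q}: F(G(p))=False G(p)=False p=True
s_7={s}: F(G(p))=False G(p)=False p=False
G(F(G(p))) holds globally = False
First violation at position 0.

Answer: 0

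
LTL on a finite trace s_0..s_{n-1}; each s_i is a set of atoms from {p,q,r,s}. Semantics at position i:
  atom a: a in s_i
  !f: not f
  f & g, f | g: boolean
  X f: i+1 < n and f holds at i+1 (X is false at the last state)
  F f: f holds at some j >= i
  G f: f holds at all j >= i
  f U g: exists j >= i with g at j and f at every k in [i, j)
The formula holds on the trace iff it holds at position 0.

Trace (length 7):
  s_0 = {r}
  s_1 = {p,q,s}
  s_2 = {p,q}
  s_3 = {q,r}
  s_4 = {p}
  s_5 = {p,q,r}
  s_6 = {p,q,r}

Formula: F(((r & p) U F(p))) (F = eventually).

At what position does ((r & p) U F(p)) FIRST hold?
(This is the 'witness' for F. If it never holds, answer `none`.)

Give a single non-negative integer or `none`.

Answer: 0

Derivation:
s_0={r}: ((r & p) U F(p))=True (r & p)=False r=True p=False F(p)=True
s_1={p,q,s}: ((r & p) U F(p))=True (r & p)=False r=False p=True F(p)=True
s_2={p,q}: ((r & p) U F(p))=True (r & p)=False r=False p=True F(p)=True
s_3={q,r}: ((r & p) U F(p))=True (r & p)=False r=True p=False F(p)=True
s_4={p}: ((r & p) U F(p))=True (r & p)=False r=False p=True F(p)=True
s_5={p,q,r}: ((r & p) U F(p))=True (r & p)=True r=True p=True F(p)=True
s_6={p,q,r}: ((r & p) U F(p))=True (r & p)=True r=True p=True F(p)=True
F(((r & p) U F(p))) holds; first witness at position 0.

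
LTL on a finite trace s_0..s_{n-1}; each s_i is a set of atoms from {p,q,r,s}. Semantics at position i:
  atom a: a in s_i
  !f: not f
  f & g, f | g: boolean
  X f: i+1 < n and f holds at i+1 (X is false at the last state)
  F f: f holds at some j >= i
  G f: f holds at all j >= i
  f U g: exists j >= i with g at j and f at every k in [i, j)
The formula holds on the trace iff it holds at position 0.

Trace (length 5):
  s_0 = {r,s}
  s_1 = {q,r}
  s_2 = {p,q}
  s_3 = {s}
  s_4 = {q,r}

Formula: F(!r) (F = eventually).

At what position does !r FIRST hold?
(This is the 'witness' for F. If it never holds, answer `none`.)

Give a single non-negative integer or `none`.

s_0={r,s}: !r=False r=True
s_1={q,r}: !r=False r=True
s_2={p,q}: !r=True r=False
s_3={s}: !r=True r=False
s_4={q,r}: !r=False r=True
F(!r) holds; first witness at position 2.

Answer: 2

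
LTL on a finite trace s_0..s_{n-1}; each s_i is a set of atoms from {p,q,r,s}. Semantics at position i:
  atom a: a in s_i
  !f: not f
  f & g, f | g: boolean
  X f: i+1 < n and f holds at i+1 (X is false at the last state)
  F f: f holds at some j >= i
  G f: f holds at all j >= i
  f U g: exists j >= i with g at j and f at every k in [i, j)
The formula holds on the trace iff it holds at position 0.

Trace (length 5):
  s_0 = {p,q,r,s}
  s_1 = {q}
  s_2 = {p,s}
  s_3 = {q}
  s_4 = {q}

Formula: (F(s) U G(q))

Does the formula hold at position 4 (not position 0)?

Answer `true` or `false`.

Answer: true

Derivation:
s_0={p,q,r,s}: (F(s) U G(q))=True F(s)=True s=True G(q)=False q=True
s_1={q}: (F(s) U G(q))=True F(s)=True s=False G(q)=False q=True
s_2={p,s}: (F(s) U G(q))=True F(s)=True s=True G(q)=False q=False
s_3={q}: (F(s) U G(q))=True F(s)=False s=False G(q)=True q=True
s_4={q}: (F(s) U G(q))=True F(s)=False s=False G(q)=True q=True
Evaluating at position 4: result = True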